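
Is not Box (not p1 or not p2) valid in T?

Tableau for the negation Box (not p1 or not p2):
1. Box (not p1 or not p2), w0
2. not p1 or not p2, w0
3. not p2, w0
Accessibility: w0Rw0
The negation has an open branch (countermodel exists).

Invalid (countermodel exists)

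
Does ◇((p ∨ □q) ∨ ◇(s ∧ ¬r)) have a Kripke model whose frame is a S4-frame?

1. ◇((p ∨ □q) ∨ ◇(s ∧ ¬r)), u
2. (p ∨ □q) ∨ ◇(s ∧ ¬r), v
3. ◇(s ∧ ¬r), v
4. s ∧ ¬r, w
5. s, w
6. ¬r, w
Accessibility: uRu, uRv, uRw, vRv, vRw, wRw

Satisfiable (open branch found)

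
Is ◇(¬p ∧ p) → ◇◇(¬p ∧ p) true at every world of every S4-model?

Tableau for the negation ¬(◇(¬p ∧ p) → ◇◇(¬p ∧ p)):
1. ¬(◇(¬p ∧ p) → ◇◇(¬p ∧ p)), 0
2. ◇(¬p ∧ p), 0
3. ¬◇◇(¬p ∧ p), 0
4. ¬◇(¬p ∧ p), 0
5. ¬(¬p ∧ p), 0
6. ¬p, 0
7. ¬p ∧ p, 1
8. ¬p, 1
9. p, 1
Accessibility: 0R0, 0R1, 1R1
Branch closes: p and ¬p both at 1.
All branches of the negation close; one closing branch shown above.

Yes, valid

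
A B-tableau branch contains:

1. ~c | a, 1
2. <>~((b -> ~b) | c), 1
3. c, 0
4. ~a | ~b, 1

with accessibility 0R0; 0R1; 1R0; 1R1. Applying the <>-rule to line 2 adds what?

a fresh world 2 with 1R2, and ~((b -> ~b) | c) at 2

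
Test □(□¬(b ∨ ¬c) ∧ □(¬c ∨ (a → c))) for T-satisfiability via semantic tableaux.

Satisfiable

1. □(□¬(b ∨ ¬c) ∧ □(¬c ∨ (a → c))), w0
2. □¬(b ∨ ¬c) ∧ □(¬c ∨ (a → c)), w0
3. □¬(b ∨ ¬c), w0
4. □(¬c ∨ (a → c)), w0
5. ¬(b ∨ ¬c), w0
6. ¬b, w0
7. c, w0
8. ¬c ∨ (a → c), w0
9. a → c, w0
Accessibility: w0Rw0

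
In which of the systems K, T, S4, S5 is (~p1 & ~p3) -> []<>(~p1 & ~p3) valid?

S4-tableau for the negation ~((~p1 & ~p3) -> []<>(~p1 & ~p3)):
1. ~((~p1 & ~p3) -> []<>(~p1 & ~p3)), u
2. ~p1 & ~p3, u   [~->-rule on 1]
3. ~[]<>(~p1 & ~p3), u   [~->-rule on 1]
4. ~p1, u   [&-rule on 2]
5. ~p3, u   [&-rule on 2]
6. ~<>(~p1 & ~p3), v   [~[]-rule on 3: fresh world v, uRv]
7. ~(~p1 & ~p3), v   [~<>-rule on 6 via vRv]
8. p3, v   [~&-rule on 7 (branches; this branch)]
Accessibility: uRu, uRv, vRv
Complete open branch: countermodel on an S4-frame, so not valid in S4, nor in K, T (the same frame is also a K-frame and a T-frame).
S5-tableau for the negation ~((~p1 & ~p3) -> []<>(~p1 & ~p3)):
1. ~((~p1 & ~p3) -> []<>(~p1 & ~p3)), u
2. ~p1 & ~p3, u   [~->-rule on 1]
3. ~[]<>(~p1 & ~p3), u   [~->-rule on 1]
4. ~p1, u   [&-rule on 2]
5. ~p3, u   [&-rule on 2]
6. ~<>(~p1 & ~p3), v   [~[]-rule on 3: fresh world v, uRv]
7. ~(~p1 & ~p3), u   [~<>-rule on 6 via vRu]
8. ~(~p1 & ~p3), v   [~<>-rule on 6 via vRv]
9. p3, u   [~&-rule on 7 (branches; this branch)]
Accessibility: uRu, uRv, vRu, vRv
Branch closes: p3 and ~p3 both at u.
Every branch closes (one shown): valid in S5.

S5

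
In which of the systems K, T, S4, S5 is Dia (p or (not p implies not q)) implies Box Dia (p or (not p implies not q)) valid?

S4-tableau for the negation not (Dia (p or (not p implies not q)) implies Box Dia (p or (not p implies not q))):
1. not (Dia (p or (not p implies not q)) implies Box Dia (p or (not p implies not q))), w0
2. Dia (p or (not p implies not q)), w0
3. not Box Dia (p or (not p implies not q)), w0
4. p or (not p implies not q), w1
5. not p implies not q, w1
6. not q, w1
7. not Dia (p or (not p implies not q)), w2
8. not (p or (not p implies not q)), w2
9. not p, w2
10. not (not p implies not q), w2
11. q, w2
Accessibility: w0Rw0, w0Rw1, w0Rw2, w1Rw1, w2Rw2
Complete open branch: countermodel on an S4-frame, so not valid in S4, nor in K, T (the same frame is also a K-frame and a T-frame).
S5-tableau for the negation not (Dia (p or (not p implies not q)) implies Box Dia (p or (not p implies not q))):
1. not (Dia (p or (not p implies not q)) implies Box Dia (p or (not p implies not q))), w0
2. Dia (p or (not p implies not q)), w0
3. not Box Dia (p or (not p implies not q)), w0
4. p or (not p implies not q), w1
5. not p implies not q, w1
6. not q, w1
7. not Dia (p or (not p implies not q)), w2
8. not (p or (not p implies not q)), w0
9. not p, w0
10. not (not p implies not q), w0
11. q, w0
12. not (p or (not p implies not q)), w1
13. not p, w1
14. not (not p implies not q), w1
15. q, w1
Accessibility: w0Rw0, w0Rw1, w0Rw2, w1Rw0, w1Rw1, w1Rw2, w2Rw0, w2Rw1, w2Rw2
Branch closes: q and not q both at w1.
Every branch closes (one shown): valid in S5.

S5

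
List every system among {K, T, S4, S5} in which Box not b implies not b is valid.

T, S4, S5

K-tableau for the negation not (Box not b implies not b):
1. not (Box not b implies not b), w0
2. Box not b, w0
3. b, w0
Complete open branch: countermodel on a K-frame, so not valid in K.
T-tableau for the negation not (Box not b implies not b):
1. not (Box not b implies not b), w0
2. Box not b, w0
3. b, w0
4. not b, w0
Accessibility: w0Rw0
Branch closes: b and not b both at w0.
Every branch closes (one shown): valid in T, hence also in S4, S5 (every theorem of T is a theorem of S4 and S5).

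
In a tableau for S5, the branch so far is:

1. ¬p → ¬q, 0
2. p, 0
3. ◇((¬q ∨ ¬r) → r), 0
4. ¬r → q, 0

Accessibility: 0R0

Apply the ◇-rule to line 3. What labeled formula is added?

a fresh world 1 with 0R1, and (¬q ∨ ¬r) → r at 1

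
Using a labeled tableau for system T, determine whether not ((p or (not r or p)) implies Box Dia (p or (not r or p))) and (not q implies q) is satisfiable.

Satisfiable

1. not ((p or (not r or p)) implies Box Dia (p or (not r or p))) and (not q implies q), u
2. not ((p or (not r or p)) implies Box Dia (p or (not r or p))), u
3. not q implies q, u
4. p or (not r or p), u
5. not Box Dia (p or (not r or p)), u
6. q, u
7. not r or p, u
8. p, u
9. not Dia (p or (not r or p)), v
10. not (p or (not r or p)), v
11. not p, v
12. not (not r or p), v
13. r, v
Accessibility: uRu, uRv, vRv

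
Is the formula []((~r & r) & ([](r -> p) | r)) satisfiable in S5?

Unsatisfiable

1. []((~r & r) & ([](r -> p) | r)), w0
2. (~r & r) & ([](r -> p) | r), w0   [[]-rule on 1 via w0Rw0]
3. ~r & r, w0   [&-rule on 2]
4. [](r -> p) | r, w0   [&-rule on 2]
5. ~r, w0   [&-rule on 3]
6. r, w0   [&-rule on 3]
Accessibility: w0Rw0
Branch closes: r and ~r both at w0.
Every branch closes; the branch above is one of them.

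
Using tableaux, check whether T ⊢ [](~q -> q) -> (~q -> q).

Tableau for the negation ~([](~q -> q) -> (~q -> q)):
1. ~([](~q -> q) -> (~q -> q)), w0
2. [](~q -> q), w0
3. ~(~q -> q), w0
4. ~q, w0
5. ~q -> q, w0
6. q, w0
Accessibility: w0Rw0
Branch closes: q and ~q both at w0.
All branches of the negation close; one closing branch shown above.

Valid in T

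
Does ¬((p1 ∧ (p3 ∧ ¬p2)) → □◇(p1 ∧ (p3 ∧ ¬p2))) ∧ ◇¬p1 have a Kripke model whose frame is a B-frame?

1. ¬((p1 ∧ (p3 ∧ ¬p2)) → □◇(p1 ∧ (p3 ∧ ¬p2))) ∧ ◇¬p1, u
2. ¬((p1 ∧ (p3 ∧ ¬p2)) → □◇(p1 ∧ (p3 ∧ ¬p2))), u   [∧-rule on 1]
3. ◇¬p1, u   [∧-rule on 1]
4. p1 ∧ (p3 ∧ ¬p2), u   [¬→-rule on 2]
5. ¬□◇(p1 ∧ (p3 ∧ ¬p2)), u   [¬→-rule on 2]
6. p1, u   [∧-rule on 4]
7. p3 ∧ ¬p2, u   [∧-rule on 4]
8. p3, u   [∧-rule on 7]
9. ¬p2, u   [∧-rule on 7]
10. ¬p1, v   [◇-rule on 3: fresh world v, uRv]
11. ¬◇(p1 ∧ (p3 ∧ ¬p2)), w   [¬□-rule on 5: fresh world w, uRw]
12. ¬(p1 ∧ (p3 ∧ ¬p2)), u   [¬◇-rule on 11 via wRu]
13. ¬(p1 ∧ (p3 ∧ ¬p2)), w   [¬◇-rule on 11 via wRw]
14. ¬(p3 ∧ ¬p2), u   [¬∧-rule on 12 (branches; this branch)]
15. ¬(p3 ∧ ¬p2), w   [¬∧-rule on 13 (branches; this branch)]
16. p2, u   [¬∧-rule on 14 (branches; this branch)]
Accessibility: uRu, uRv, uRw, vRu, vRv, wRu, wRw
Branch closes: p2 and ¬p2 both at u.
(One branch shown.) All branches close.

No, unsatisfiable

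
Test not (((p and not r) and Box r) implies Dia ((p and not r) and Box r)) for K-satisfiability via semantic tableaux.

1. not (((p and not r) and Box r) implies Dia ((p and not r) and Box r)), u
2. (p and not r) and Box r, u
3. not Dia ((p and not r) and Box r), u
4. p and not r, u
5. Box r, u
6. p, u
7. not r, u

Satisfiable (open branch found)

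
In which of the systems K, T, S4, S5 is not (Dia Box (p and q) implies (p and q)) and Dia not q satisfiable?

K, T, S4

S4-tableau for the formula:
1. not (Dia Box (p and q) implies (p and q)) and Dia not q, 0
2. not (Dia Box (p and q) implies (p and q)), 0
3. Dia not q, 0
4. Dia Box (p and q), 0
5. not (p and q), 0
6. not q, 0
7. not q, 1
8. Box (p and q), 2
9. p and q, 2
10. p, 2
11. q, 2
Accessibility: 0R0, 0R1, 0R2, 1R1, 2R2
Complete open branch: satisfiable in S4, hence also in K, T (this S4-model is also a K-model and a T-model).
S5-tableau for the formula:
1. not (Dia Box (p and q) implies (p and q)) and Dia not q, 0
2. not (Dia Box (p and q) implies (p and q)), 0
3. Dia not q, 0
4. Dia Box (p and q), 0
5. not (p and q), 0
6. not q, 0
7. not q, 1
8. Box (p and q), 2
9. p and q, 0
10. p, 0
11. q, 0
Accessibility: 0R0, 0R1, 0R2, 1R0, 1R1, 1R2, 2R0, 2R1, 2R2
Branch closes: q and not q both at 0.
Every branch closes (one shown): unsatisfiable in S5.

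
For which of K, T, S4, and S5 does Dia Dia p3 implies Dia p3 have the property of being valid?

T-tableau for the negation not (Dia Dia p3 implies Dia p3):
1. not (Dia Dia p3 implies Dia p3), w0
2. Dia Dia p3, w0
3. not Dia p3, w0
4. not p3, w0
5. Dia p3, w1
6. not p3, w1
7. p3, w2
Accessibility: w0Rw0, w0Rw1, w1Rw1, w1Rw2, w2Rw2
Complete open branch: countermodel on a T-frame, so not valid in T, nor in K (the same frame is also a K-frame).
S4-tableau for the negation not (Dia Dia p3 implies Dia p3):
1. not (Dia Dia p3 implies Dia p3), w0
2. Dia Dia p3, w0
3. not Dia p3, w0
4. not p3, w0
5. Dia p3, w1
6. not p3, w1
7. p3, w2
8. not p3, w2
Accessibility: w0Rw0, w0Rw1, w0Rw2, w1Rw1, w1Rw2, w2Rw2
Branch closes: p3 and not p3 both at w2.
Every branch closes (one shown): valid in S4, hence also in S5 (every theorem of S4 is a theorem of S5).

S4, S5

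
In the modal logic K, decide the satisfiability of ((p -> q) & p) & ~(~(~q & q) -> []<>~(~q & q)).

1. ((p -> q) & p) & ~(~(~q & q) -> []<>~(~q & q)), 0
2. (p -> q) & p, 0
3. ~(~(~q & q) -> []<>~(~q & q)), 0
4. p -> q, 0
5. p, 0
6. ~(~q & q), 0
7. ~[]<>~(~q & q), 0
8. q, 0
9. ~<>~(~q & q), 1
Accessibility: 0R1

Satisfiable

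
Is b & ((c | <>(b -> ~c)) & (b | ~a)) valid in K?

No, not valid

Tableau for the negation ~(b & ((c | <>(b -> ~c)) & (b | ~a))):
1. ~(b & ((c | <>(b -> ~c)) & (b | ~a))), w0
2. ~((c | <>(b -> ~c)) & (b | ~a)), w0
3. ~(b | ~a), w0
4. ~b, w0
5. a, w0
The negation has an open branch (countermodel exists).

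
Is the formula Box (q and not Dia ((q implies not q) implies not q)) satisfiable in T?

1. Box (q and not Dia ((q implies not q) implies not q)), w0
2. q and not Dia ((q implies not q) implies not q), w0   [Box-rule on 1 via w0Rw0]
3. q, w0   [and-rule on 2]
4. not Dia ((q implies not q) implies not q), w0   [and-rule on 2]
5. not ((q implies not q) implies not q), w0   [neg-Dia-rule on 4 via w0Rw0]
6. q implies not q, w0   [neg-implies-rule on 5]
7. not q, w0   [implies-rule on 6 (branches; this branch)]
Accessibility: w0Rw0
Branch closes: q and not q both at w0.
(One branch shown.) All branches close.

No, unsatisfiable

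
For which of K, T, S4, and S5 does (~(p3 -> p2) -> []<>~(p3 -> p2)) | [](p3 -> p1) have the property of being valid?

S5

S4-tableau for the negation ~((~(p3 -> p2) -> []<>~(p3 -> p2)) | [](p3 -> p1)):
1. ~((~(p3 -> p2) -> []<>~(p3 -> p2)) | [](p3 -> p1)), u
2. ~(~(p3 -> p2) -> []<>~(p3 -> p2)), u
3. ~[](p3 -> p1), u
4. ~(p3 -> p2), u
5. ~[]<>~(p3 -> p2), u
6. p3, u
7. ~p2, u
8. ~(p3 -> p1), v
9. p3, v
10. ~p1, v
11. ~<>~(p3 -> p2), w
12. p3 -> p2, w
13. p2, w
Accessibility: uRu, uRv, uRw, vRv, wRw
Complete open branch: countermodel on an S4-frame, so not valid in S4, nor in K, T (the same frame is also a K-frame and a T-frame).
S5-tableau for the negation ~((~(p3 -> p2) -> []<>~(p3 -> p2)) | [](p3 -> p1)):
1. ~((~(p3 -> p2) -> []<>~(p3 -> p2)) | [](p3 -> p1)), u
2. ~(~(p3 -> p2) -> []<>~(p3 -> p2)), u
3. ~[](p3 -> p1), u
4. ~(p3 -> p2), u
5. ~[]<>~(p3 -> p2), u
6. p3, u
7. ~p2, u
8. ~(p3 -> p1), v
9. p3, v
10. ~p1, v
11. ~<>~(p3 -> p2), w
12. p3 -> p2, u
13. p3 -> p2, v
14. p3 -> p2, w
15. p2, u
Accessibility: uRu, uRv, uRw, vRu, vRv, vRw, wRu, wRv, wRw
Branch closes: p2 and ~p2 both at u.
Every branch closes (one shown): valid in S5.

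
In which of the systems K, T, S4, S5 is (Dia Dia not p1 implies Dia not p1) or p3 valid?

S4, S5

T-tableau for the negation not ((Dia Dia not p1 implies Dia not p1) or p3):
1. not ((Dia Dia not p1 implies Dia not p1) or p3), u
2. not (Dia Dia not p1 implies Dia not p1), u
3. not p3, u
4. Dia Dia not p1, u
5. not Dia not p1, u
6. p1, u
7. Dia not p1, v
8. p1, v
9. not p1, w
Accessibility: uRu, uRv, vRv, vRw, wRw
Complete open branch: countermodel on a T-frame, so not valid in T, nor in K (the same frame is also a K-frame).
S4-tableau for the negation not ((Dia Dia not p1 implies Dia not p1) or p3):
1. not ((Dia Dia not p1 implies Dia not p1) or p3), u
2. not (Dia Dia not p1 implies Dia not p1), u
3. not p3, u
4. Dia Dia not p1, u
5. not Dia not p1, u
6. p1, u
7. Dia not p1, v
8. p1, v
9. not p1, w
10. p1, w
Accessibility: uRu, uRv, uRw, vRv, vRw, wRw
Branch closes: p1 and not p1 both at w.
Every branch closes (one shown): valid in S4, hence also in S5 (every theorem of S4 is a theorem of S5).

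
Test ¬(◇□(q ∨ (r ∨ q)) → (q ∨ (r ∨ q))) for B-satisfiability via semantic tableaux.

Unsatisfiable (every branch closes)

1. ¬(◇□(q ∨ (r ∨ q)) → (q ∨ (r ∨ q))), u
2. ◇□(q ∨ (r ∨ q)), u
3. ¬(q ∨ (r ∨ q)), u
4. ¬q, u
5. ¬(r ∨ q), u
6. ¬r, u
7. □(q ∨ (r ∨ q)), v
8. q ∨ (r ∨ q), u
9. q ∨ (r ∨ q), v
10. r ∨ q, u
11. r ∨ q, v
12. q, u
Accessibility: uRu, uRv, vRu, vRv
Branch closes: q and ¬q both at u.
Every branch closes; the branch above is one of them.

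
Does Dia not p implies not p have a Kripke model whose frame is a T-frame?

Satisfiable (open branch found)

1. Dia not p implies not p, u
2. not p, u   [implies-rule on 1 (branches; this branch)]
Accessibility: uRu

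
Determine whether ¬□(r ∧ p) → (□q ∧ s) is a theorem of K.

Tableau for the negation ¬(¬□(r ∧ p) → (□q ∧ s)):
1. ¬(¬□(r ∧ p) → (□q ∧ s)), w0
2. ¬□(r ∧ p), w0
3. ¬(□q ∧ s), w0
4. ¬s, w0
5. ¬(r ∧ p), w1
6. ¬p, w1
Accessibility: w0Rw1
The negation has an open branch (countermodel exists).

No, not valid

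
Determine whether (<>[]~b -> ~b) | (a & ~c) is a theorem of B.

Valid

Tableau for the negation ~((<>[]~b -> ~b) | (a & ~c)):
1. ~((<>[]~b -> ~b) | (a & ~c)), w0
2. ~(<>[]~b -> ~b), w0
3. ~(a & ~c), w0
4. <>[]~b, w0
5. b, w0
6. c, w0
7. []~b, w1
8. ~b, w0
Accessibility: w0Rw0, w0Rw1, w1Rw0, w1Rw1
Branch closes: b and ~b both at w0.
Every branch of the negation's tableau closes; the branch above is one of them.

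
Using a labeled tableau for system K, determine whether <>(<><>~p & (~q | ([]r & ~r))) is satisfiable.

Satisfiable (open branch found)

1. <>(<><>~p & (~q | ([]r & ~r))), 0
2. <><>~p & (~q | ([]r & ~r)), 1
3. <><>~p, 1
4. ~q | ([]r & ~r), 1
5. []r & ~r, 1
6. []r, 1
7. ~r, 1
8. <>~p, 2
9. r, 2
10. ~p, 3
Accessibility: 0R1, 1R2, 2R3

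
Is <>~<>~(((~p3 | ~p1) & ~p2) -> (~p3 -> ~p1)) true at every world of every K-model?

Tableau for the negation ~<>~<>~(((~p3 | ~p1) & ~p2) -> (~p3 -> ~p1)):
1. ~<>~<>~(((~p3 | ~p1) & ~p2) -> (~p3 -> ~p1)), 0
The negation has an open branch (countermodel exists).

Invalid (countermodel exists)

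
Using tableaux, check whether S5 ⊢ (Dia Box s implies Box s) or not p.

Valid in S5

Tableau for the negation not ((Dia Box s implies Box s) or not p):
1. not ((Dia Box s implies Box s) or not p), u
2. not (Dia Box s implies Box s), u
3. p, u
4. Dia Box s, u
5. not Box s, u
6. Box s, v
7. s, u
8. s, v
9. not s, w
10. s, w
Accessibility: uRu, uRv, uRw, vRu, vRv, vRw, wRu, wRv, wRw
Branch closes: s and not s both at w.
All branches of the negation close; one closing branch shown above.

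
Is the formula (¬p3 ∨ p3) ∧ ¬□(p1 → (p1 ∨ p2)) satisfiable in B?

1. (¬p3 ∨ p3) ∧ ¬□(p1 → (p1 ∨ p2)), 0
2. ¬p3 ∨ p3, 0
3. ¬□(p1 → (p1 ∨ p2)), 0
4. p3, 0
5. ¬(p1 → (p1 ∨ p2)), 1
6. p1, 1
7. ¬(p1 ∨ p2), 1
8. ¬p1, 1
9. ¬p2, 1
Accessibility: 0R0, 0R1, 1R0, 1R1
Branch closes: p1 and ¬p1 both at 1.
(One branch shown.) All branches close.

Unsatisfiable (every branch closes)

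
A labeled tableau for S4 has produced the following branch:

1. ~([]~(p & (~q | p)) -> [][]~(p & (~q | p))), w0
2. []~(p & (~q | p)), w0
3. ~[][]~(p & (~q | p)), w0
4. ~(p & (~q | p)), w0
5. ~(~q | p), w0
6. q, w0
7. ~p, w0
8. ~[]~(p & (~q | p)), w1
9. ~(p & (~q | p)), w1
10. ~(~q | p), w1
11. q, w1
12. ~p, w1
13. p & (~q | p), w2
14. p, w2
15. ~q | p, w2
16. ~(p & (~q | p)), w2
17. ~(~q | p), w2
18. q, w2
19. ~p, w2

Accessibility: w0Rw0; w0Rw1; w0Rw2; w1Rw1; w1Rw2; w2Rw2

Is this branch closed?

Closed

Both p and ~p appear at w2.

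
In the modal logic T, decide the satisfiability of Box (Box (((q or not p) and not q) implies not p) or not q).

Yes, satisfiable

1. Box (Box (((q or not p) and not q) implies not p) or not q), u
2. Box (((q or not p) and not q) implies not p) or not q, u
3. not q, u
Accessibility: uRu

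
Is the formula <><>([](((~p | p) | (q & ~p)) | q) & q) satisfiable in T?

Satisfiable (open branch found)

1. <><>([](((~p | p) | (q & ~p)) | q) & q), u
2. <>([](((~p | p) | (q & ~p)) | q) & q), v   [<>-rule on 1: fresh world v, uRv]
3. [](((~p | p) | (q & ~p)) | q) & q, w   [<>-rule on 2: fresh world w, vRw]
4. [](((~p | p) | (q & ~p)) | q), w   [&-rule on 3]
5. q, w   [&-rule on 3]
6. ((~p | p) | (q & ~p)) | q, w   [[]-rule on 4 via wRw]
Accessibility: uRu, uRv, vRv, vRw, wRw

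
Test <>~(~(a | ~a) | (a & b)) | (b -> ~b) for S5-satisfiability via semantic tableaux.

1. <>~(~(a | ~a) | (a & b)) | (b -> ~b), w0
2. b -> ~b, w0   [|-rule on 1 (branches; this branch)]
3. ~b, w0   [->-rule on 2 (branches; this branch)]
Accessibility: w0Rw0

Satisfiable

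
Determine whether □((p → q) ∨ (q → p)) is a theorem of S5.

Valid

Tableau for the negation ¬□((p → q) ∨ (q → p)):
1. ¬□((p → q) ∨ (q → p)), 0
2. ¬((p → q) ∨ (q → p)), 1
3. ¬(p → q), 1
4. ¬(q → p), 1
5. p, 1
6. ¬q, 1
7. q, 1
8. ¬p, 1
Accessibility: 0R0, 0R1, 1R0, 1R1
Branch closes: q and ¬q both at 1.
Every branch of the negation's tableau closes; the branch above is one of them.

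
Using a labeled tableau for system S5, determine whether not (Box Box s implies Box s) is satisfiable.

No, unsatisfiable

1. not (Box Box s implies Box s), u
2. Box Box s, u
3. not Box s, u
4. Box s, u
5. s, u
6. not s, v
7. Box s, v
8. s, v
Accessibility: uRu, uRv, vRu, vRv
Branch closes: s and not s both at v.
(One branch shown.) All branches close.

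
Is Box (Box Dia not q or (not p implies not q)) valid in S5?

Tableau for the negation not Box (Box Dia not q or (not p implies not q)):
1. not Box (Box Dia not q or (not p implies not q)), w0
2. not (Box Dia not q or (not p implies not q)), w1
3. not Box Dia not q, w1
4. not (not p implies not q), w1
5. not p, w1
6. q, w1
7. not Dia not q, w2
8. q, w0
9. q, w2
Accessibility: w0Rw0, w0Rw1, w0Rw2, w1Rw0, w1Rw1, w1Rw2, w2Rw0, w2Rw1, w2Rw2
The negation has an open branch (countermodel exists).

Not valid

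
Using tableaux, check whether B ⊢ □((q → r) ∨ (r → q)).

Valid

Tableau for the negation ¬□((q → r) ∨ (r → q)):
1. ¬□((q → r) ∨ (r → q)), 0
2. ¬((q → r) ∨ (r → q)), 1
3. ¬(q → r), 1
4. ¬(r → q), 1
5. q, 1
6. ¬r, 1
7. r, 1
8. ¬q, 1
Accessibility: 0R0, 0R1, 1R0, 1R1
Branch closes: r and ¬r both at 1.
Every branch of the negation's tableau closes; the branch above is one of them.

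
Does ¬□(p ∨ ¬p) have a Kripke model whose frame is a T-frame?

Unsatisfiable (every branch closes)

1. ¬□(p ∨ ¬p), w0
2. ¬(p ∨ ¬p), w1   [¬□-rule on 1: fresh world w1, w0Rw1]
3. ¬p, w1   [¬∨-rule on 2]
4. p, w1   [¬∨-rule on 2]
Accessibility: w0Rw0, w0Rw1, w1Rw1
Branch closes: p and ¬p both at w1.
Every branch closes; the branch above is one of them.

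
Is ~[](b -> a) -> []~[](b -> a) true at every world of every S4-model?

Not valid

Tableau for the negation ~(~[](b -> a) -> []~[](b -> a)):
1. ~(~[](b -> a) -> []~[](b -> a)), 0
2. ~[](b -> a), 0
3. ~[]~[](b -> a), 0
4. ~(b -> a), 1
5. b, 1
6. ~a, 1
7. [](b -> a), 2
8. b -> a, 2
9. a, 2
Accessibility: 0R0, 0R1, 0R2, 1R1, 2R2
The negation has an open branch (countermodel exists).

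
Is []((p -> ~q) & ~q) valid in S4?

Tableau for the negation ~[]((p -> ~q) & ~q):
1. ~[]((p -> ~q) & ~q), 0
2. ~((p -> ~q) & ~q), 1   [~[]-rule on 1: fresh world 1, 0R1]
3. q, 1   [~&-rule on 2 (branches; this branch)]
Accessibility: 0R0, 0R1, 1R1
The negation has an open branch (countermodel exists).

No, not valid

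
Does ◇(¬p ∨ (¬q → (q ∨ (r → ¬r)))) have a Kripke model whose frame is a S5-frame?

1. ◇(¬p ∨ (¬q → (q ∨ (r → ¬r)))), w0
2. ¬p ∨ (¬q → (q ∨ (r → ¬r))), w1
3. ¬q → (q ∨ (r → ¬r)), w1
4. q ∨ (r → ¬r), w1
5. r → ¬r, w1
6. ¬r, w1
Accessibility: w0Rw0, w0Rw1, w1Rw0, w1Rw1

Yes, satisfiable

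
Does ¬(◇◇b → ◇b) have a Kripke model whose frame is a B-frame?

Yes, satisfiable

1. ¬(◇◇b → ◇b), u
2. ◇◇b, u   [¬→-rule on 1]
3. ¬◇b, u   [¬→-rule on 1]
4. ¬b, u   [¬◇-rule on 3 via uRu]
5. ◇b, v   [◇-rule on 2: fresh world v, uRv]
6. ¬b, v   [¬◇-rule on 3 via uRv]
7. b, w   [◇-rule on 5: fresh world w, vRw]
Accessibility: uRu, uRv, vRu, vRv, vRw, wRv, wRw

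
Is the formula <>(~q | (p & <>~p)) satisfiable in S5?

1. <>(~q | (p & <>~p)), u
2. ~q | (p & <>~p), v   [<>-rule on 1: fresh world v, uRv]
3. p & <>~p, v   [|-rule on 2 (branches; this branch)]
4. p, v   [&-rule on 3]
5. <>~p, v   [&-rule on 3]
6. ~p, w   [<>-rule on 5: fresh world w, vRw]
Accessibility: uRu, uRv, uRw, vRu, vRv, vRw, wRu, wRv, wRw

Yes, satisfiable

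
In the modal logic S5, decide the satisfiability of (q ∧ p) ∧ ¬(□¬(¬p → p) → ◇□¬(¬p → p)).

1. (q ∧ p) ∧ ¬(□¬(¬p → p) → ◇□¬(¬p → p)), w0
2. q ∧ p, w0
3. ¬(□¬(¬p → p) → ◇□¬(¬p → p)), w0
4. q, w0
5. p, w0
6. □¬(¬p → p), w0
7. ¬◇□¬(¬p → p), w0
8. ¬(¬p → p), w0
9. ¬p, w0
Accessibility: w0Rw0
Branch closes: p and ¬p both at w0.
All branches of the tableau close; one closing branch shown above.

Unsatisfiable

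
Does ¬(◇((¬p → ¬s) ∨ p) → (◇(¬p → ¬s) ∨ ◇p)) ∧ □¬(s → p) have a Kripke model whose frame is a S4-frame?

No, unsatisfiable

1. ¬(◇((¬p → ¬s) ∨ p) → (◇(¬p → ¬s) ∨ ◇p)) ∧ □¬(s → p), u
2. ¬(◇((¬p → ¬s) ∨ p) → (◇(¬p → ¬s) ∨ ◇p)), u
3. □¬(s → p), u
4. ◇((¬p → ¬s) ∨ p), u
5. ¬(◇(¬p → ¬s) ∨ ◇p), u
6. ¬◇(¬p → ¬s), u
7. ¬◇p, u
8. ¬(s → p), u
9. s, u
10. ¬p, u
11. ¬(¬p → ¬s), u
12. (¬p → ¬s) ∨ p, v
13. ¬(s → p), v
14. s, v
15. ¬p, v
16. ¬(¬p → ¬s), v
17. ¬p → ¬s, v
18. ¬s, v
Accessibility: uRu, uRv, vRv
Branch closes: s and ¬s both at v.
(One branch shown.) All branches close.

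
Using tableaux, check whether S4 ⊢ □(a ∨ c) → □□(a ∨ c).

Tableau for the negation ¬(□(a ∨ c) → □□(a ∨ c)):
1. ¬(□(a ∨ c) → □□(a ∨ c)), w0
2. □(a ∨ c), w0
3. ¬□□(a ∨ c), w0
4. a ∨ c, w0
5. c, w0
6. ¬□(a ∨ c), w1
7. a ∨ c, w1
8. c, w1
9. ¬(a ∨ c), w2
10. ¬a, w2
11. ¬c, w2
12. a ∨ c, w2
13. c, w2
Accessibility: w0Rw0, w0Rw1, w0Rw2, w1Rw1, w1Rw2, w2Rw2
Branch closes: c and ¬c both at w2.
Every branch of the negation's tableau closes; the branch above is one of them.

Valid in S4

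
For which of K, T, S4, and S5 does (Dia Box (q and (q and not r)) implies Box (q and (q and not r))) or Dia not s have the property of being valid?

S5

S4-tableau for the negation not ((Dia Box (q and (q and not r)) implies Box (q and (q and not r))) or Dia not s):
1. not ((Dia Box (q and (q and not r)) implies Box (q and (q and not r))) or Dia not s), 0
2. not (Dia Box (q and (q and not r)) implies Box (q and (q and not r))), 0
3. not Dia not s, 0
4. Dia Box (q and (q and not r)), 0
5. not Box (q and (q and not r)), 0
6. s, 0
7. Box (q and (q and not r)), 1
8. s, 1
9. q and (q and not r), 1
10. q, 1
11. q and not r, 1
12. not r, 1
13. not (q and (q and not r)), 2
14. s, 2
15. not (q and not r), 2
16. r, 2
Accessibility: 0R0, 0R1, 0R2, 1R1, 2R2
Complete open branch: countermodel on an S4-frame, so not valid in S4, nor in K, T (the same frame is also a K-frame and a T-frame).
S5-tableau for the negation not ((Dia Box (q and (q and not r)) implies Box (q and (q and not r))) or Dia not s):
1. not ((Dia Box (q and (q and not r)) implies Box (q and (q and not r))) or Dia not s), 0
2. not (Dia Box (q and (q and not r)) implies Box (q and (q and not r))), 0
3. not Dia not s, 0
4. Dia Box (q and (q and not r)), 0
5. not Box (q and (q and not r)), 0
6. s, 0
7. Box (q and (q and not r)), 1
8. s, 1
9. q and (q and not r), 0
10. q, 0
11. q and not r, 0
12. not r, 0
13. q and (q and not r), 1
14. q, 1
15. q and not r, 1
16. not r, 1
17. not (q and (q and not r)), 2
18. s, 2
19. q and (q and not r), 2
20. q, 2
21. q and not r, 2
22. not r, 2
23. not (q and not r), 2
24. r, 2
Accessibility: 0R0, 0R1, 0R2, 1R0, 1R1, 1R2, 2R0, 2R1, 2R2
Branch closes: r and not r both at 2.
Every branch closes (one shown): valid in S5.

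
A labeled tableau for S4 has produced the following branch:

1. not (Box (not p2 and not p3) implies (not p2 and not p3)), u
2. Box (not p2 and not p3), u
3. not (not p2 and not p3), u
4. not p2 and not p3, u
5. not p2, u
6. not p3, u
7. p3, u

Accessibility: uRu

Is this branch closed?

Both p3 and not p3 appear at u.

Closed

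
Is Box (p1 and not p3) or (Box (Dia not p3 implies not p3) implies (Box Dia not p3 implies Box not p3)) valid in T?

Tableau for the negation not (Box (p1 and not p3) or (Box (Dia not p3 implies not p3) implies (Box Dia not p3 implies Box not p3))):
1. not (Box (p1 and not p3) or (Box (Dia not p3 implies not p3) implies (Box Dia not p3 implies Box not p3))), w0
2. not Box (p1 and not p3), w0
3. not (Box (Dia not p3 implies not p3) implies (Box Dia not p3 implies Box not p3)), w0
4. Box (Dia not p3 implies not p3), w0
5. not (Box Dia not p3 implies Box not p3), w0
6. Box Dia not p3, w0
7. not Box not p3, w0
8. Dia not p3 implies not p3, w0
9. Dia not p3, w0
10. not p3, w0
11. not (p1 and not p3), w1
12. Dia not p3 implies not p3, w1
13. Dia not p3, w1
14. not p1, w1
15. not p3, w1
16. p3, w2
17. Dia not p3 implies not p3, w2
18. Dia not p3, w2
19. not Dia not p3, w2
20. not p3, w3
21. Dia not p3 implies not p3, w3
22. Dia not p3, w3
23. not p3, w4
24. not p3, w5
25. p3, w5
Accessibility: w0Rw0, w0Rw1, w0Rw2, w0Rw3, w1Rw1, w1Rw4, w2Rw2, w2Rw5, w3Rw3, w4Rw4, w5Rw5
Branch closes: p3 and not p3 both at w5.
Every branch of the negation's tableau closes; the branch above is one of them.

Yes, valid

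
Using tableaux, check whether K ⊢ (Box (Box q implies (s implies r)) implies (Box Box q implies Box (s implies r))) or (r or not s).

Valid in K

Tableau for the negation not ((Box (Box q implies (s implies r)) implies (Box Box q implies Box (s implies r))) or (r or not s)):
1. not ((Box (Box q implies (s implies r)) implies (Box Box q implies Box (s implies r))) or (r or not s)), 0
2. not (Box (Box q implies (s implies r)) implies (Box Box q implies Box (s implies r))), 0
3. not (r or not s), 0
4. Box (Box q implies (s implies r)), 0
5. not (Box Box q implies Box (s implies r)), 0
6. not r, 0
7. s, 0
8. Box Box q, 0
9. not Box (s implies r), 0
10. not (s implies r), 1
11. s, 1
12. not r, 1
13. Box q implies (s implies r), 1
14. Box q, 1
15. not Box q, 1
16. not q, 2
17. q, 2
Accessibility: 0R1, 1R2
Branch closes: q and not q both at 2.
All branches of the negation close; one closing branch shown above.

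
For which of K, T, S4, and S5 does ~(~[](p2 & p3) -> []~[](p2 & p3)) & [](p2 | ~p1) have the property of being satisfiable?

S4-tableau for the formula:
1. ~(~[](p2 & p3) -> []~[](p2 & p3)) & [](p2 | ~p1), 0
2. ~(~[](p2 & p3) -> []~[](p2 & p3)), 0
3. [](p2 | ~p1), 0
4. ~[](p2 & p3), 0
5. ~[]~[](p2 & p3), 0
6. p2 | ~p1, 0
7. ~p1, 0
8. ~(p2 & p3), 1
9. p2 | ~p1, 1
10. ~p3, 1
11. ~p1, 1
12. [](p2 & p3), 2
13. p2 | ~p1, 2
14. p2 & p3, 2
15. p2, 2
16. p3, 2
17. ~p1, 2
Accessibility: 0R0, 0R1, 0R2, 1R1, 2R2
Complete open branch: satisfiable in S4, hence also in K, T (this S4-model is also a K-model and a T-model).
S5-tableau for the formula:
1. ~(~[](p2 & p3) -> []~[](p2 & p3)) & [](p2 | ~p1), 0
2. ~(~[](p2 & p3) -> []~[](p2 & p3)), 0
3. [](p2 | ~p1), 0
4. ~[](p2 & p3), 0
5. ~[]~[](p2 & p3), 0
6. p2 | ~p1, 0
7. ~p1, 0
8. ~(p2 & p3), 1
9. p2 | ~p1, 1
10. ~p3, 1
11. ~p1, 1
12. [](p2 & p3), 2
13. p2 | ~p1, 2
14. p2 & p3, 0
15. p2, 0
16. p3, 0
17. p2 & p3, 1
18. p2, 1
19. p3, 1
Accessibility: 0R0, 0R1, 0R2, 1R0, 1R1, 1R2, 2R0, 2R1, 2R2
Branch closes: p3 and ~p3 both at 1.
Every branch closes (one shown): unsatisfiable in S5.

K, T, S4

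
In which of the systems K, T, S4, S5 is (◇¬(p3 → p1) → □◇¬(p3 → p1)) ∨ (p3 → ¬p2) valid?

S5

S4-tableau for the negation ¬((◇¬(p3 → p1) → □◇¬(p3 → p1)) ∨ (p3 → ¬p2)):
1. ¬((◇¬(p3 → p1) → □◇¬(p3 → p1)) ∨ (p3 → ¬p2)), u
2. ¬(◇¬(p3 → p1) → □◇¬(p3 → p1)), u
3. ¬(p3 → ¬p2), u
4. ◇¬(p3 → p1), u
5. ¬□◇¬(p3 → p1), u
6. p3, u
7. p2, u
8. ¬(p3 → p1), v
9. p3, v
10. ¬p1, v
11. ¬◇¬(p3 → p1), w
12. p3 → p1, w
13. p1, w
Accessibility: uRu, uRv, uRw, vRv, wRw
Complete open branch: countermodel on an S4-frame, so not valid in S4, nor in K, T (the same frame is also a K-frame and a T-frame).
S5-tableau for the negation ¬((◇¬(p3 → p1) → □◇¬(p3 → p1)) ∨ (p3 → ¬p2)):
1. ¬((◇¬(p3 → p1) → □◇¬(p3 → p1)) ∨ (p3 → ¬p2)), u
2. ¬(◇¬(p3 → p1) → □◇¬(p3 → p1)), u
3. ¬(p3 → ¬p2), u
4. ◇¬(p3 → p1), u
5. ¬□◇¬(p3 → p1), u
6. p3, u
7. p2, u
8. ¬(p3 → p1), v
9. p3, v
10. ¬p1, v
11. ¬◇¬(p3 → p1), w
12. p3 → p1, u
13. p3 → p1, v
14. p3 → p1, w
15. p1, u
16. p1, v
Accessibility: uRu, uRv, uRw, vRu, vRv, vRw, wRu, wRv, wRw
Branch closes: p1 and ¬p1 both at v.
Every branch closes (one shown): valid in S5.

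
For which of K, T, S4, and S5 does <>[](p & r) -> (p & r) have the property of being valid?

S5

S4-tableau for the negation ~(<>[](p & r) -> (p & r)):
1. ~(<>[](p & r) -> (p & r)), 0
2. <>[](p & r), 0
3. ~(p & r), 0
4. ~r, 0
5. [](p & r), 1
6. p & r, 1
7. p, 1
8. r, 1
Accessibility: 0R0, 0R1, 1R1
Complete open branch: countermodel on an S4-frame, so not valid in S4, nor in K, T (the same frame is also a K-frame and a T-frame).
S5-tableau for the negation ~(<>[](p & r) -> (p & r)):
1. ~(<>[](p & r) -> (p & r)), 0
2. <>[](p & r), 0
3. ~(p & r), 0
4. ~r, 0
5. [](p & r), 1
6. p & r, 0
7. p, 0
8. r, 0
Accessibility: 0R0, 0R1, 1R0, 1R1
Branch closes: r and ~r both at 0.
Every branch closes (one shown): valid in S5.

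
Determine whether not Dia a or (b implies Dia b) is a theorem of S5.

Tableau for the negation not (not Dia a or (b implies Dia b)):
1. not (not Dia a or (b implies Dia b)), u
2. Dia a, u
3. not (b implies Dia b), u
4. b, u
5. not Dia b, u
6. not b, u
Accessibility: uRu
Branch closes: b and not b both at u.
All branches of the negation close; one closing branch shown above.

Valid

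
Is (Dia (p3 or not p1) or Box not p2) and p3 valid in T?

Tableau for the negation not ((Dia (p3 or not p1) or Box not p2) and p3):
1. not ((Dia (p3 or not p1) or Box not p2) and p3), 0
2. not p3, 0
Accessibility: 0R0
The negation has an open branch (countermodel exists).

No, not valid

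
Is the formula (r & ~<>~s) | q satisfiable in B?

Satisfiable

1. (r & ~<>~s) | q, u
2. q, u   [|-rule on 1 (branches; this branch)]
Accessibility: uRu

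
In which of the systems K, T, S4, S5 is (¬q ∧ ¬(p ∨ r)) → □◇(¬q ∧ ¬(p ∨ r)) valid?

S4-tableau for the negation ¬((¬q ∧ ¬(p ∨ r)) → □◇(¬q ∧ ¬(p ∨ r))):
1. ¬((¬q ∧ ¬(p ∨ r)) → □◇(¬q ∧ ¬(p ∨ r))), u
2. ¬q ∧ ¬(p ∨ r), u
3. ¬□◇(¬q ∧ ¬(p ∨ r)), u
4. ¬q, u
5. ¬(p ∨ r), u
6. ¬p, u
7. ¬r, u
8. ¬◇(¬q ∧ ¬(p ∨ r)), v
9. ¬(¬q ∧ ¬(p ∨ r)), v
10. p ∨ r, v
11. r, v
Accessibility: uRu, uRv, vRv
Complete open branch: countermodel on an S4-frame, so not valid in S4, nor in K, T (the same frame is also a K-frame and a T-frame).
S5-tableau for the negation ¬((¬q ∧ ¬(p ∨ r)) → □◇(¬q ∧ ¬(p ∨ r))):
1. ¬((¬q ∧ ¬(p ∨ r)) → □◇(¬q ∧ ¬(p ∨ r))), u
2. ¬q ∧ ¬(p ∨ r), u
3. ¬□◇(¬q ∧ ¬(p ∨ r)), u
4. ¬q, u
5. ¬(p ∨ r), u
6. ¬p, u
7. ¬r, u
8. ¬◇(¬q ∧ ¬(p ∨ r)), v
9. ¬(¬q ∧ ¬(p ∨ r)), u
10. ¬(¬q ∧ ¬(p ∨ r)), v
11. p ∨ r, u
12. p ∨ r, v
13. r, u
Accessibility: uRu, uRv, vRu, vRv
Branch closes: r and ¬r both at u.
Every branch closes (one shown): valid in S5.

S5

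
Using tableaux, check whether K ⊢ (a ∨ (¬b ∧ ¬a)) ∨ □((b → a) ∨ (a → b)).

Valid

Tableau for the negation ¬((a ∨ (¬b ∧ ¬a)) ∨ □((b → a) ∨ (a → b))):
1. ¬((a ∨ (¬b ∧ ¬a)) ∨ □((b → a) ∨ (a → b))), w0
2. ¬(a ∨ (¬b ∧ ¬a)), w0
3. ¬□((b → a) ∨ (a → b)), w0
4. ¬a, w0
5. ¬(¬b ∧ ¬a), w0
6. b, w0
7. ¬((b → a) ∨ (a → b)), w1
8. ¬(b → a), w1
9. ¬(a → b), w1
10. b, w1
11. ¬a, w1
12. a, w1
13. ¬b, w1
Accessibility: w0Rw1
Branch closes: a and ¬a both at w1.
All branches of the negation close; one closing branch shown above.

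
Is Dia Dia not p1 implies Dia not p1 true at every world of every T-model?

Tableau for the negation not (Dia Dia not p1 implies Dia not p1):
1. not (Dia Dia not p1 implies Dia not p1), w0
2. Dia Dia not p1, w0
3. not Dia not p1, w0
4. p1, w0
5. Dia not p1, w1
6. p1, w1
7. not p1, w2
Accessibility: w0Rw0, w0Rw1, w1Rw1, w1Rw2, w2Rw2
The negation has an open branch (countermodel exists).

No, not valid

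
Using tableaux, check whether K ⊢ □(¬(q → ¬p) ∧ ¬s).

Tableau for the negation ¬□(¬(q → ¬p) ∧ ¬s):
1. ¬□(¬(q → ¬p) ∧ ¬s), u
2. ¬(¬(q → ¬p) ∧ ¬s), v
3. s, v
Accessibility: uRv
The negation has an open branch (countermodel exists).

Invalid (countermodel exists)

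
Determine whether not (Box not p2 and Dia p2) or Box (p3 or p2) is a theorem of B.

Tableau for the negation not (not (Box not p2 and Dia p2) or Box (p3 or p2)):
1. not (not (Box not p2 and Dia p2) or Box (p3 or p2)), u
2. Box not p2 and Dia p2, u   [neg-or-rule on 1]
3. not Box (p3 or p2), u   [neg-or-rule on 1]
4. Box not p2, u   [and-rule on 2]
5. Dia p2, u   [and-rule on 2]
6. not p2, u   [Box-rule on 4 via uRu]
7. not (p3 or p2), v   [neg-Box-rule on 3: fresh world v, uRv]
8. not p3, v   [neg-or-rule on 7]
9. not p2, v   [neg-or-rule on 7]
10. p2, w   [Dia-rule on 5: fresh world w, uRw]
11. not p2, w   [Box-rule on 4 via uRw]
Accessibility: uRu, uRv, uRw, vRu, vRv, wRu, wRw
Branch closes: p2 and not p2 both at w.
All branches of the negation close; one closing branch shown above.

Yes, valid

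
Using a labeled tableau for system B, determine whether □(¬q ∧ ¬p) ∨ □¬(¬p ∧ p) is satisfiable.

1. □(¬q ∧ ¬p) ∨ □¬(¬p ∧ p), u
2. □¬(¬p ∧ p), u
3. ¬(¬p ∧ p), u
4. ¬p, u
Accessibility: uRu

Satisfiable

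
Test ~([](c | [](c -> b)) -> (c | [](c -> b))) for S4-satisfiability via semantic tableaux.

Unsatisfiable

1. ~([](c | [](c -> b)) -> (c | [](c -> b))), u
2. [](c | [](c -> b)), u   [~->-rule on 1]
3. ~(c | [](c -> b)), u   [~->-rule on 1]
4. ~c, u   [~|-rule on 3]
5. ~[](c -> b), u   [~|-rule on 3]
6. c | [](c -> b), u   [[]-rule on 2 via uRu]
7. [](c -> b), u   [|-rule on 6 (branches; this branch)]
8. c -> b, u   [[]-rule on 7 via uRu]
9. b, u   [->-rule on 8 (branches; this branch)]
10. ~(c -> b), v   [~[]-rule on 5: fresh world v, uRv]
11. c, v   [~->-rule on 10]
12. ~b, v   [~->-rule on 10]
13. c | [](c -> b), v   [[]-rule on 2 via uRv]
14. c -> b, v   [[]-rule on 7 via uRv]
15. [](c -> b), v   [|-rule on 13 (branches; this branch)]
16. b, v   [->-rule on 14 (branches; this branch)]
Accessibility: uRu, uRv, vRv
Branch closes: b and ~b both at v.
(One branch shown.) All branches close.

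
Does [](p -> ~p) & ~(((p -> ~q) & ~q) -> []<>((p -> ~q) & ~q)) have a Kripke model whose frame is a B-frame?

1. [](p -> ~p) & ~(((p -> ~q) & ~q) -> []<>((p -> ~q) & ~q)), 0
2. [](p -> ~p), 0
3. ~(((p -> ~q) & ~q) -> []<>((p -> ~q) & ~q)), 0
4. (p -> ~q) & ~q, 0
5. ~[]<>((p -> ~q) & ~q), 0
6. p -> ~q, 0
7. ~q, 0
8. p -> ~p, 0
9. ~p, 0
10. ~<>((p -> ~q) & ~q), 1
11. p -> ~p, 1
12. ~((p -> ~q) & ~q), 0
13. ~((p -> ~q) & ~q), 1
14. ~p, 1
15. ~(p -> ~q), 0
16. p, 0
17. q, 0
Accessibility: 0R0, 0R1, 1R0, 1R1
Branch closes: p and ~p both at 0.
(One branch shown.) All branches close.

No, unsatisfiable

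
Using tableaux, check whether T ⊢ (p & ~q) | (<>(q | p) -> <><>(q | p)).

Valid

Tableau for the negation ~((p & ~q) | (<>(q | p) -> <><>(q | p))):
1. ~((p & ~q) | (<>(q | p) -> <><>(q | p))), w0
2. ~(p & ~q), w0   [~|-rule on 1]
3. ~(<>(q | p) -> <><>(q | p)), w0   [~|-rule on 1]
4. <>(q | p), w0   [~->-rule on 3]
5. ~<><>(q | p), w0   [~->-rule on 3]
6. ~<>(q | p), w0   [~<>-rule on 5 via w0Rw0]
7. ~(q | p), w0   [~<>-rule on 6 via w0Rw0]
8. ~q, w0   [~|-rule on 7]
9. ~p, w0   [~|-rule on 7]
10. q | p, w1   [<>-rule on 4: fresh world w1, w0Rw1]
11. ~<>(q | p), w1   [~<>-rule on 5 via w0Rw1]
12. ~(q | p), w1   [~<>-rule on 6 via w0Rw1]
13. ~q, w1   [~|-rule on 12]
14. ~p, w1   [~|-rule on 12]
15. p, w1   [|-rule on 10 (branches; this branch)]
Accessibility: w0Rw0, w0Rw1, w1Rw1
Branch closes: p and ~p both at w1.
Every branch of the negation's tableau closes; the branch above is one of them.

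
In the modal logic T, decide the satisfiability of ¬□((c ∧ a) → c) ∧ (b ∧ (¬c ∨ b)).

No, unsatisfiable

1. ¬□((c ∧ a) → c) ∧ (b ∧ (¬c ∨ b)), u
2. ¬□((c ∧ a) → c), u
3. b ∧ (¬c ∨ b), u
4. b, u
5. ¬c ∨ b, u
6. ¬((c ∧ a) → c), v
7. c ∧ a, v
8. ¬c, v
9. c, v
10. a, v
Accessibility: uRu, uRv, vRv
Branch closes: c and ¬c both at v.
All branches of the tableau close; one closing branch shown above.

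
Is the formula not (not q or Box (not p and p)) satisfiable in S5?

1. not (not q or Box (not p and p)), 0
2. q, 0   [neg-or-rule on 1]
3. not Box (not p and p), 0   [neg-or-rule on 1]
4. not (not p and p), 1   [neg-Box-rule on 3: fresh world 1, 0R1]
5. not p, 1   [neg-and-rule on 4 (branches; this branch)]
Accessibility: 0R0, 0R1, 1R0, 1R1

Satisfiable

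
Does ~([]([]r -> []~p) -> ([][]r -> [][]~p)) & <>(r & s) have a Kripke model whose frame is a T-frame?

1. ~([]([]r -> []~p) -> ([][]r -> [][]~p)) & <>(r & s), w0
2. ~([]([]r -> []~p) -> ([][]r -> [][]~p)), w0   [&-rule on 1]
3. <>(r & s), w0   [&-rule on 1]
4. []([]r -> []~p), w0   [~->-rule on 2]
5. ~([][]r -> [][]~p), w0   [~->-rule on 2]
6. [][]r, w0   [~->-rule on 5]
7. ~[][]~p, w0   [~->-rule on 5]
8. []r -> []~p, w0   [[]-rule on 4 via w0Rw0]
9. []r, w0   [[]-rule on 6 via w0Rw0]
10. r, w0   [[]-rule on 9 via w0Rw0]
11. []~p, w0   [->-rule on 8 (branches; this branch)]
12. ~p, w0   [[]-rule on 11 via w0Rw0]
13. r & s, w1   [<>-rule on 3: fresh world w1, w0Rw1]
14. r, w1   [&-rule on 13]
15. s, w1   [&-rule on 13]
16. []r -> []~p, w1   [[]-rule on 4 via w0Rw1]
17. []r, w1   [[]-rule on 6 via w0Rw1]
18. ~p, w1   [[]-rule on 11 via w0Rw1]
19. []~p, w1   [->-rule on 16 (branches; this branch)]
20. ~[]~p, w2   [~[]-rule on 7: fresh world w2, w0Rw2]
21. []r -> []~p, w2   [[]-rule on 4 via w0Rw2]
22. []r, w2   [[]-rule on 6 via w0Rw2]
23. r, w2   [[]-rule on 9 via w0Rw2]
24. ~p, w2   [[]-rule on 11 via w0Rw2]
25. ~[]r, w2   [->-rule on 21 (branches; this branch)]
26. p, w3   [~[]-rule on 20: fresh world w3, w2Rw3]
27. r, w3   [[]-rule on 22 via w2Rw3]
28. ~r, w4   [~[]-rule on 25: fresh world w4, w2Rw4]
29. r, w4   [[]-rule on 22 via w2Rw4]
Accessibility: w0Rw0, w0Rw1, w0Rw2, w1Rw1, w2Rw2, w2Rw3, w2Rw4, w3Rw3, w4Rw4
Branch closes: r and ~r both at w4.
All branches of the tableau close; one closing branch shown above.

No, unsatisfiable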